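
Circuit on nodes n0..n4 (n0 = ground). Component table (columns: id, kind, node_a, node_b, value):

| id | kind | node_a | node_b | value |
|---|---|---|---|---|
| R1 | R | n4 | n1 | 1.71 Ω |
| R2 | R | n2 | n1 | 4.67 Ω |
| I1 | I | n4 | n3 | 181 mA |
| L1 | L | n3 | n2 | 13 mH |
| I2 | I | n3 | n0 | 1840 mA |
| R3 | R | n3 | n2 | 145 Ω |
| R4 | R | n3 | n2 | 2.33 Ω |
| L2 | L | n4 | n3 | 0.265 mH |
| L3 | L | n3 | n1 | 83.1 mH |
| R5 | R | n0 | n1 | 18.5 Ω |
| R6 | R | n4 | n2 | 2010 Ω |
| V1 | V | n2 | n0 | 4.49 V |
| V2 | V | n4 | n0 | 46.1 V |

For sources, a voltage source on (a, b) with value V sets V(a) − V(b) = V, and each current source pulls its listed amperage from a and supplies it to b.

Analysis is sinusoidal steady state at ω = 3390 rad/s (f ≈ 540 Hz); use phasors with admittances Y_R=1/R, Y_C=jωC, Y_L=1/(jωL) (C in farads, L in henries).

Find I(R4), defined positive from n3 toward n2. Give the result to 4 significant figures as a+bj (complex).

15.04-6.382j A

Element admittances at ω=3390 rad/s:
  Y(R1) = 0.5848+0.000j S between n4,n1
  Y(R2) = 0.2141+0.000j S between n2,n1
  I1: injects 0.181 A into n3 (from n4)
  Y(L1) = 0.000-0.02269j S between n3,n2
  I2: injects 1.84 A into n0 (from n3)
  Y(R3) = 0.006897+0.000j S between n3,n2
  Y(R4) = 0.4292+0.000j S between n3,n2
  Y(L2) = 0.000-1.113j S between n4,n3
  Y(L3) = 0.000-0.003550j S between n3,n1
  Y(R5) = 0.05405+0.000j S between n0,n1
  Y(R6) = 0.0004975+0.000j S between n4,n2
  V1: constraint V(n2)−V(n0) = 4.49
  V2: constraint V(n4)−V(n0) = 46.1
Assemble and solve the 6×6 MNA system:
  V(n1)=32.67-0.02858j  V(n2)=4.490+0.000j  V(n3)=39.54-14.87j  V(n4)=46.10+0.000j
  i(V1)=21.00-7.286j  i(V2)=-24.61+7.288j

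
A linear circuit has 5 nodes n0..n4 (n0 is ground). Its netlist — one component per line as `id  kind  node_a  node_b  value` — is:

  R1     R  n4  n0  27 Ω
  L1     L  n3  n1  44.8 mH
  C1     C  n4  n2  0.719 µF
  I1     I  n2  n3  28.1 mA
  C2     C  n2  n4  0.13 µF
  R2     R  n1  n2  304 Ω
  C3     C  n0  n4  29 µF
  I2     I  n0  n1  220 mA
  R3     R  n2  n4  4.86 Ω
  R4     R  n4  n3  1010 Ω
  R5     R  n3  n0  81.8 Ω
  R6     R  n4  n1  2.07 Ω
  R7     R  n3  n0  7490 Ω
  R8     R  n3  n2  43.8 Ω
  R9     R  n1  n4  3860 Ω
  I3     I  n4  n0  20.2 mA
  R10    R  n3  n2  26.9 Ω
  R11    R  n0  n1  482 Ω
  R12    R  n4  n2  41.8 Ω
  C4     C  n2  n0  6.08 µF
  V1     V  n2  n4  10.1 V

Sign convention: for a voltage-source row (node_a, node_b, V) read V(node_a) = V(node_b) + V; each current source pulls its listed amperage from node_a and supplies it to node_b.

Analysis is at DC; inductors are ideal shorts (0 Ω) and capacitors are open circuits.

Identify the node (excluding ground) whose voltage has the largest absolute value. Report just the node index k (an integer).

2

Apply KCL at each of the 4 non-ground nodes and solve the resulting linear system.
Node n1: branches {L1, R2, I2, R6, R9, R11} → V_1 = 4.954
Node n2: branches {C1, I1, C2, R2, R3, R8, R10, R12, C4, V1} → V_2 = 13.56
Node n3: branches {L1, I1, R4, R5, R7, R8, R10} → V_3 = 4.954
Node n4: branches {R1, C1, C2, C3, R3, R4, R6, R9, I3, R12, V1} → V_4 = 3.464
Source currents: i(L1)=0.4821, i(V1)=-2.893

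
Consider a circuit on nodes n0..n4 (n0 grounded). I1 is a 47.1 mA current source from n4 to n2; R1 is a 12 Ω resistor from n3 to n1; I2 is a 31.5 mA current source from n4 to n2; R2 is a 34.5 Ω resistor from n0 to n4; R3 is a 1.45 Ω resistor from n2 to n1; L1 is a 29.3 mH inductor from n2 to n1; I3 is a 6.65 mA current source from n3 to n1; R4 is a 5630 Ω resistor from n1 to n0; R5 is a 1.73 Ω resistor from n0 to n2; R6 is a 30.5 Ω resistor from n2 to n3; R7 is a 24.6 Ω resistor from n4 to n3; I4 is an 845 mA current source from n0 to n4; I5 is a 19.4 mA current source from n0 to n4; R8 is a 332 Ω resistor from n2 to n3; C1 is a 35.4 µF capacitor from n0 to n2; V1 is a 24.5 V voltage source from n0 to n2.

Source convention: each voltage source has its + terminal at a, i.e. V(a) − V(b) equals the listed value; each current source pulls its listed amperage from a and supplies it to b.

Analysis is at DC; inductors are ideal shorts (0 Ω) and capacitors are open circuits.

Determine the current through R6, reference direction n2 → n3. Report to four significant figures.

Element admittances at DC:
  I1: injects 0.0471 A into n2 (from n4)
  Y(R1) = 0.08333 S between n3,n1
  I2: injects 0.0315 A into n2 (from n4)
  Y(R2) = 0.02899 S between n0,n4
  Y(R3) = 0.6897 S between n2,n1
  L1: short n2↔n1 (DC inductor)
  I3: injects 0.00665 A into n1 (from n3)
  Y(R4) = 0.0001776 S between n1,n0
  Y(R5) = 0.5780 S between n0,n2
  Y(R6) = 0.03279 S between n2,n3
  Y(R7) = 0.04065 S between n4,n3
  I4: injects 0.845 A into n4 (from n0)
  I5: injects 0.0194 A into n4 (from n0)
  Y(R8) = 0.003012 S between n2,n3
  Y(C1) = 0.000 S between n0,n2
  V1: constraint V(n0)−V(n2) = 24.5
Assemble and solve the 6×6 MNA system:
  V(n1)=-24.50  V(n2)=-24.50  V(n3)=-18.13  V(n4)=0.7007
  i(L1)=-0.5418  i(V1)=-15.01

-0.2088 A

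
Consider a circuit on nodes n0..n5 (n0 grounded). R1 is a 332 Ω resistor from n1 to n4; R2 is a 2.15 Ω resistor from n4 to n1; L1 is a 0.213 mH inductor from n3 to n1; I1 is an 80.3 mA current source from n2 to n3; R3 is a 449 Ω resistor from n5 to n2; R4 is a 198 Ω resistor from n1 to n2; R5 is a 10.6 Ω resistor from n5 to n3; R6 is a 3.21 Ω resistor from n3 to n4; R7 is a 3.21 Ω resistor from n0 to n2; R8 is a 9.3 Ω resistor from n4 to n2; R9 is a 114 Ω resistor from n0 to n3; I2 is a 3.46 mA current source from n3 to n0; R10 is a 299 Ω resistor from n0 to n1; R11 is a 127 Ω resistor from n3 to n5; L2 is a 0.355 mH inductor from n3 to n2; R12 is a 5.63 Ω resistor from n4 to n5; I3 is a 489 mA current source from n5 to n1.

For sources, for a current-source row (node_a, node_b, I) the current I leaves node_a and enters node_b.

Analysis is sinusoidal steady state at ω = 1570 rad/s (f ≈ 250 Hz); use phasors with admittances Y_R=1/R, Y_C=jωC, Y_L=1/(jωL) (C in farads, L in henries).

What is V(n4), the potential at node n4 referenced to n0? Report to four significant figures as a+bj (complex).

Apply KCL at each of the 5 non-ground nodes and solve the resulting linear system.
Node n1: branches {R1, R2, L1, R4, R10, I3} → V_1 = 0.007357+0.1722j
Node n2: branches {I1, R3, R4, R7, R8, L2} → V_2 = -0.01110-0.003545j
Node n3: branches {L1, I1, R5, R6, R9, I2, R11, L2} → V_3 = -0.003188+0.06026j
Node n4: branches {R1, R2, R6, R8, R12} → V_4 = -0.3220+0.1079j
Node n5: branches {R3, R5, R11, R12, I3} → V_5 = -1.938+0.08978j

-0.3220+0.1079j V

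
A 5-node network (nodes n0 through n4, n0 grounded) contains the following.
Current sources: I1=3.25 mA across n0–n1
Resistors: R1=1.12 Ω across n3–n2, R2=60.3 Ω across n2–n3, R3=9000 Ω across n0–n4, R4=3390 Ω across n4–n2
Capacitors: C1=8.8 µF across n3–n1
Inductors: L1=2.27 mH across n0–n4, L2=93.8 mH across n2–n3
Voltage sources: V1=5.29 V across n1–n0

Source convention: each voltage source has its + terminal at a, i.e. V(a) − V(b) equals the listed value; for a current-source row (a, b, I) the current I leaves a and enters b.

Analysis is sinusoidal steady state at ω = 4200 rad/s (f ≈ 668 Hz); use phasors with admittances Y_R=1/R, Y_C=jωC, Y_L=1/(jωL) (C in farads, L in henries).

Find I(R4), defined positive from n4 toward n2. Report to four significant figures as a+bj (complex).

-0.001560-8.059e-06j A

Element admittances at ω=4200 rad/s:
  I1: injects 0.00325 A into n1 (from n0)
  Y(R1) = 0.8929+0.000j S between n3,n2
  Y(C1) = 0.000+0.03696j S between n3,n1
  Y(R2) = 0.01658+0.000j S between n2,n3
  Y(L1) = 0.000-0.1049j S between n0,n4
  Y(R3) = 0.0001111+0.000j S between n0,n4
  Y(R4) = 0.0002950+0.000j S between n4,n2
  Y(L2) = 0.000-0.002538j S between n2,n3
  V1: constraint V(n1)−V(n0) = 5.29
Assemble and solve the 5×5 MNA system:
  V(n1)=5.290+0.000j  V(n2)=5.288+0.04219j  V(n3)=5.290+0.04221j  V(n4)=-6.108e-05+0.01487j
  i(V1)=0.001690-8.059e-06j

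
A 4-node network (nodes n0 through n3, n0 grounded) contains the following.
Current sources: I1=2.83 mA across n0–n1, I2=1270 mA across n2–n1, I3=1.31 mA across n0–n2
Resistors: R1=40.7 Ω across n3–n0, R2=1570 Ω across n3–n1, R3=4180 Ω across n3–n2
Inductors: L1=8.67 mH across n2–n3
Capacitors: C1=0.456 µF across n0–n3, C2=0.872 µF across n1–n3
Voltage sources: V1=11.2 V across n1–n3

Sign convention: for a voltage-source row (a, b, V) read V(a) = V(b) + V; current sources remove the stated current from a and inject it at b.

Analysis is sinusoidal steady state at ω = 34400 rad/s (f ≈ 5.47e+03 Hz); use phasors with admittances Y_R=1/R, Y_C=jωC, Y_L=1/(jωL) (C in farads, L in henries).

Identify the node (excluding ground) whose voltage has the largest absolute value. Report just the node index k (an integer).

2

Apply KCL at each of the 3 non-ground nodes and solve the resulting linear system.
Node n1: branches {I1, I2, R2, C2, V1} → V_1 = 11.32-0.07642j
Node n2: branches {I2, L1, I3, R3} → V_2 = -26.74-376.5j
Node n3: branches {R1, L1, R2, R3, C1, C2, V1} → V_3 = 0.1197-0.07642j
Source currents: i(V1)=1.266-0.3360j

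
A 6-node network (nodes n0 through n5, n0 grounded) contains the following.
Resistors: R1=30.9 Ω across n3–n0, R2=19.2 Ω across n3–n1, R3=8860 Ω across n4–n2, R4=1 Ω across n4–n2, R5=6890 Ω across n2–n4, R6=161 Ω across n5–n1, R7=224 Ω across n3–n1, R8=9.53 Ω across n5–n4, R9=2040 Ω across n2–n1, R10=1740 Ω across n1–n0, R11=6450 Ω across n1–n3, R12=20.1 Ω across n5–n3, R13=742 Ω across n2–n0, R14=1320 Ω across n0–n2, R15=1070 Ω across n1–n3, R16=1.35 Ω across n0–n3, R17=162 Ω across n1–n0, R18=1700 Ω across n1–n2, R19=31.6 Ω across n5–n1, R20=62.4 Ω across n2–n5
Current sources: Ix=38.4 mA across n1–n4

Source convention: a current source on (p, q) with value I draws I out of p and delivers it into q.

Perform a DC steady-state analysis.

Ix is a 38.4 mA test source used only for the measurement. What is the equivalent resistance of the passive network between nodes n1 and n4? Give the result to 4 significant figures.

R_eq = 22.35 Ω

Element admittances at DC:
  Y(R1) = 0.03236 S between n3,n0
  Y(R2) = 0.05208 S between n3,n1
  Y(R3) = 0.0001129 S between n4,n2
  Y(R4) = 1.000 S between n4,n2
  Y(R5) = 0.0001451 S between n2,n4
  Y(R6) = 0.006211 S between n5,n1
  Y(R7) = 0.004464 S between n3,n1
  Y(R8) = 0.1049 S between n5,n4
  Y(R9) = 0.0004902 S between n2,n1
  Y(R10) = 0.0005747 S between n1,n0
  Y(R11) = 0.0001550 S between n1,n3
  Y(R12) = 0.04975 S between n5,n3
  Y(R13) = 0.001348 S between n2,n0
  Y(R14) = 0.0007576 S between n0,n2
  Y(R15) = 0.0009346 S between n1,n3
  Y(R16) = 0.7407 S between n0,n3
  Y(R17) = 0.006173 S between n1,n0
  Y(R18) = 0.0005882 S between n1,n2
  Y(R19) = 0.03165 S between n5,n1
  Y(R20) = 0.01603 S between n2,n5
  Ix: injects 0.0384 A into n4 (from n1)
Assemble and solve the 5×5 MNA system:
  V(n1)=-0.2536  V(n2)=0.5977  V(n3)=0.0005860  V(n4)=0.6046  V(n5)=0.3042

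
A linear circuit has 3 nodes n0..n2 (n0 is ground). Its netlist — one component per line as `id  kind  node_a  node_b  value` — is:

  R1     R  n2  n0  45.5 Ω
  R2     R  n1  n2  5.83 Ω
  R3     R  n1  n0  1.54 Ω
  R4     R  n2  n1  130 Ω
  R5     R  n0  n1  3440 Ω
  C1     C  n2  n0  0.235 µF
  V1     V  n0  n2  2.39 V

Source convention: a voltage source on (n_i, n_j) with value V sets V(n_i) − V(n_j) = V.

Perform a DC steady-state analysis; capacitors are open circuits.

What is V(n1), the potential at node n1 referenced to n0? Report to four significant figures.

-0.5168 V

Element admittances at DC:
  Y(R1) = 0.02198 S between n2,n0
  Y(R2) = 0.1715 S between n1,n2
  Y(R3) = 0.6494 S between n1,n0
  Y(R4) = 0.007692 S between n2,n1
  Y(R5) = 0.0002907 S between n0,n1
  Y(C1) = 0.000 S between n2,n0
  V1: constraint V(n0)−V(n2) = 2.39
Assemble and solve the 3×3 MNA system:
  V(n1)=-0.5168  V(n2)=-2.390
  i(V1)=-0.3882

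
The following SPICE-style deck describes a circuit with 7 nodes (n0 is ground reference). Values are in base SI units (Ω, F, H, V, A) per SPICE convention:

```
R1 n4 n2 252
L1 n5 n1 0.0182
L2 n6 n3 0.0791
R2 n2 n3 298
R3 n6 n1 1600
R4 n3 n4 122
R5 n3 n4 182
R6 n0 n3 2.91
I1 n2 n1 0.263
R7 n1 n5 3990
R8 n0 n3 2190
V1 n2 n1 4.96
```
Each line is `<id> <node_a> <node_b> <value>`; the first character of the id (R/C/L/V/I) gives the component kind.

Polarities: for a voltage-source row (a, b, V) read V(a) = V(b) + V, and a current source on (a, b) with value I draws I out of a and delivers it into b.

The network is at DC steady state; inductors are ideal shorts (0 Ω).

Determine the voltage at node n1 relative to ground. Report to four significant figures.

Apply KCL at each of the 6 non-ground nodes and solve the resulting linear system.
Node n1: branches {L1, R3, I1, R7, V1} → V_1 = -4.521
Node n2: branches {R1, R2, I1, V1} → V_2 = 0.4393
Node n3: branches {L2, R2, R4, R5, R6, R8} → V_3 = 0.000
Node n4: branches {R1, R4, R5} → V_4 = 0.09871
Node n5: branches {L1, R7} → V_5 = -4.521
Node n6: branches {L2, R3} → V_6 = 0.000
Source currents: i(L1)=0.000, i(L2)=-0.002825, i(V1)=-0.2658

-4.521 V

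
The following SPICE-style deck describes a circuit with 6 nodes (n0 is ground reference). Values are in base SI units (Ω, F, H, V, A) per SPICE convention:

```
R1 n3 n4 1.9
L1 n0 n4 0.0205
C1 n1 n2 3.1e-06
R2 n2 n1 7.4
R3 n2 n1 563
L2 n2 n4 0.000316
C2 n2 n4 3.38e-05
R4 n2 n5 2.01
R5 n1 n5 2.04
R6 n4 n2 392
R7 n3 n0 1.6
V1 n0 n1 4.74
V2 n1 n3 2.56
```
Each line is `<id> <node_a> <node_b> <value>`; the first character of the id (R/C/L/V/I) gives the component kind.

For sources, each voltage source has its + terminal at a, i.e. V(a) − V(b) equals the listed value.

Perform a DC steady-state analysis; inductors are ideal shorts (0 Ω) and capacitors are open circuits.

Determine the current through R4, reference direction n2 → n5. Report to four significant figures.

Element admittances at DC:
  Y(R1) = 0.5263 S between n3,n4
  L1: short n0↔n4 (DC inductor)
  Y(C1) = 0.000 S between n1,n2
  Y(R2) = 0.1351 S between n2,n1
  Y(R3) = 0.001776 S between n2,n1
  L2: short n2↔n4 (DC inductor)
  Y(C2) = 0.000 S between n2,n4
  Y(R4) = 0.4975 S between n2,n5
  Y(R5) = 0.4902 S between n1,n5
  Y(R6) = 0.002551 S between n4,n2
  Y(R7) = 0.6250 S between n3,n0
  V1: constraint V(n0)−V(n1) = 4.74
  V2: constraint V(n1)−V(n3) = 2.56
Assemble and solve the 9×9 MNA system:
  V(n1)=-4.740  V(n2)=0.000  V(n3)=-7.300  V(n4)=0.000  V(n5)=-2.352
  i(L1)=5.661  i(L2)=-1.819  i(V1)=-10.22  i(V2)=-8.405

1.170 A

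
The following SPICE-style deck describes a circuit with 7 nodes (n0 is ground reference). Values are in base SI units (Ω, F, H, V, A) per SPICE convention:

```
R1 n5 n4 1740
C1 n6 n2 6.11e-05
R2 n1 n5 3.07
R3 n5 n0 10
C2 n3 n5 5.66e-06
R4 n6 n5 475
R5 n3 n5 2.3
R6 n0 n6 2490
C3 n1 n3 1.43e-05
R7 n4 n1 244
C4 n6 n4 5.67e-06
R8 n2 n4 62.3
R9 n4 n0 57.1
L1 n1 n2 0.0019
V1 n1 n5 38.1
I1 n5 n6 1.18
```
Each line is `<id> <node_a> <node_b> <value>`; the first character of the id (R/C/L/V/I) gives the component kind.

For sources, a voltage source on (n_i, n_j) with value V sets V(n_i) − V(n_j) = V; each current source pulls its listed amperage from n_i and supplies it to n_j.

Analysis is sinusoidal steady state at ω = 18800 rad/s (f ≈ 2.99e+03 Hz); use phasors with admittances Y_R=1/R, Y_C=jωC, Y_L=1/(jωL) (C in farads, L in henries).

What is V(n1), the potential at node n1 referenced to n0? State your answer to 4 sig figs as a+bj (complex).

31.03-2.557j V

Element admittances at ω=18800 rad/s:
  Y(R1) = 0.0005747+0.000j S between n5,n4
  Y(C1) = 0.000+1.149j S between n6,n2
  Y(R2) = 0.3257+0.000j S between n1,n5
  Y(R3) = 0.1000+0.000j S between n5,n0
  Y(C2) = 0.000+0.1064j S between n3,n5
  Y(R4) = 0.002105+0.000j S between n6,n5
  Y(R5) = 0.4348+0.000j S between n3,n5
  Y(R6) = 0.0004016+0.000j S between n0,n6
  Y(C3) = 0.000+0.2688j S between n1,n3
  Y(R7) = 0.004098+0.000j S between n4,n1
  Y(C4) = 0.000+0.1066j S between n6,n4
  Y(R8) = 0.01605+0.000j S between n2,n4
  Y(R9) = 0.01751+0.000j S between n4,n0
  Y(L1) = 0.000-0.02800j S between n1,n2
  V1: constraint V(n1)−V(n5) = 38.1
  I1: injects 1.18 A into n6 (from n5)
Assemble and solve the 7×7 MNA system:
  V(n1)=31.03-2.557j  V(n2)=43.79+8.368j  V(n3)=4.583+10.94j  V(n4)=39.37+14.42j  V(n5)=-7.070-2.557j  V(n6)=43.40+8.040j
  i(V1)=-15.70-7.398j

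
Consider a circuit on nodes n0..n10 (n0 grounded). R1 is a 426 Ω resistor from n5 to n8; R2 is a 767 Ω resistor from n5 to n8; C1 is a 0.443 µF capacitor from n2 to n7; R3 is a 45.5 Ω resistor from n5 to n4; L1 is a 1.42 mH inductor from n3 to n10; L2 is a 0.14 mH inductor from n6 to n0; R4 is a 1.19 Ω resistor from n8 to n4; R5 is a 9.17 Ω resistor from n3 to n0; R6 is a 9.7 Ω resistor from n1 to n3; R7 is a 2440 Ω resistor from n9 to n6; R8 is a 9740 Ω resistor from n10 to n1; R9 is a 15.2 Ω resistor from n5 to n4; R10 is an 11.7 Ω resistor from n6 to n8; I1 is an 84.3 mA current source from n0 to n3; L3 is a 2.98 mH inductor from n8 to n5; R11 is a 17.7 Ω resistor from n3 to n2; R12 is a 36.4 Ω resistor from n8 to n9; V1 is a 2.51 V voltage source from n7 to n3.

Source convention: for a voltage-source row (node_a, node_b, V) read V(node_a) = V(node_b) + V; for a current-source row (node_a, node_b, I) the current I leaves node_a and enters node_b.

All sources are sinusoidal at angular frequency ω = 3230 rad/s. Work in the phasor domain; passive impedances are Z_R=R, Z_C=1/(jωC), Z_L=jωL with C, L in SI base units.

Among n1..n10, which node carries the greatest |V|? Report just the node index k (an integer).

7

Apply KCL at each of the 10 non-ground nodes and solve the resulting linear system.
Node n1: branches {R6, R8} → V_1 = 0.7730+0.000j
Node n2: branches {C1, R11} → V_2 = 0.7746+0.06353j
Node n3: branches {L1, R5, R6, I1, R11, V1} → V_3 = 0.7730+0.000j
Node n4: branches {R3, R4, R9} → V_4 = 0.000+0.000j
Node n5: branches {R1, R2, R3, R9, L3} → V_5 = 0.000+0.000j
Node n6: branches {L2, R7, R10} → V_6 = 0.000+0.000j
Node n7: branches {C1, V1} → V_7 = 3.283+0.000j
Node n8: branches {R1, R2, R4, R10, L3, R12} → V_8 = 0.000+0.000j
Node n9: branches {R7, R12} → V_9 = 0.000+0.000j
Node n10: branches {L1, R8} → V_10 = 0.7730+0.000j
Source currents: i(V1)=-9.090e-05-0.003589j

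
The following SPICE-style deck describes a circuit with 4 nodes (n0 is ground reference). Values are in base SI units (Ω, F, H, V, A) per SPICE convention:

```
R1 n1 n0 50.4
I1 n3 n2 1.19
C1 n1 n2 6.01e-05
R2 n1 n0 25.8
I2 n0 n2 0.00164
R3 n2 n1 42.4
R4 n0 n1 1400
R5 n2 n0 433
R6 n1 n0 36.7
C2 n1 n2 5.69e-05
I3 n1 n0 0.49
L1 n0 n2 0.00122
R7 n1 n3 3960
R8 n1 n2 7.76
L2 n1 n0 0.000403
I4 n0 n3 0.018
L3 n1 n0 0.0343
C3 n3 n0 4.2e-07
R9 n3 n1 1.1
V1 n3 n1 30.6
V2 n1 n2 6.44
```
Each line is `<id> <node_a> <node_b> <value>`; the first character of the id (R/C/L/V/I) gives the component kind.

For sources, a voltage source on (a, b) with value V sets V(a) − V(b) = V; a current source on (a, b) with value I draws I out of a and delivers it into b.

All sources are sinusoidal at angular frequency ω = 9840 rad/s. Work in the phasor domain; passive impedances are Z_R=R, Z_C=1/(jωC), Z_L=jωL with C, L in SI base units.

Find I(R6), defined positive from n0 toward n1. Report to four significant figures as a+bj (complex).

Element admittances at ω=9840 rad/s:
  Y(R1) = 0.01984+0.000j S between n1,n0
  I1: injects 1.19 A into n2 (from n3)
  Y(C1) = 0.000+0.5914j S between n1,n2
  Y(R2) = 0.03876+0.000j S between n1,n0
  I2: injects 0.00164 A into n2 (from n0)
  Y(R3) = 0.02358+0.000j S between n2,n1
  Y(R4) = 0.0007143+0.000j S between n0,n1
  Y(R5) = 0.002309+0.000j S between n2,n0
  Y(R6) = 0.02725+0.000j S between n1,n0
  Y(C2) = 0.000+0.5599j S between n1,n2
  I3: injects 0.49 A into n0 (from n1)
  Y(L1) = 0.000-0.08330j S between n0,n2
  Y(R7) = 0.0002525+0.000j S between n1,n3
  Y(R8) = 0.1289+0.000j S between n1,n2
  Y(L2) = 0.000-0.2522j S between n1,n0
  I4: injects 0.018 A into n3 (from n0)
  Y(L3) = 0.000-0.002963j S between n1,n0
  Y(C3) = 0.000+0.004133j S between n3,n0
  Y(R9) = 0.9091+0.000j S between n3,n1
  V1: constraint V(n3)−V(n1) = 30.6
  V2: constraint V(n1)−V(n2) = 6.44
Assemble and solve the 5×5 MNA system:
  V(n1)=1.514-1.765j  V(n2)=-4.926-1.765j  V(n3)=32.11-1.765j
  i(V1)=-29.01-0.1327j  i(V2)=-2.332-7.008j

-0.04125+0.04809j A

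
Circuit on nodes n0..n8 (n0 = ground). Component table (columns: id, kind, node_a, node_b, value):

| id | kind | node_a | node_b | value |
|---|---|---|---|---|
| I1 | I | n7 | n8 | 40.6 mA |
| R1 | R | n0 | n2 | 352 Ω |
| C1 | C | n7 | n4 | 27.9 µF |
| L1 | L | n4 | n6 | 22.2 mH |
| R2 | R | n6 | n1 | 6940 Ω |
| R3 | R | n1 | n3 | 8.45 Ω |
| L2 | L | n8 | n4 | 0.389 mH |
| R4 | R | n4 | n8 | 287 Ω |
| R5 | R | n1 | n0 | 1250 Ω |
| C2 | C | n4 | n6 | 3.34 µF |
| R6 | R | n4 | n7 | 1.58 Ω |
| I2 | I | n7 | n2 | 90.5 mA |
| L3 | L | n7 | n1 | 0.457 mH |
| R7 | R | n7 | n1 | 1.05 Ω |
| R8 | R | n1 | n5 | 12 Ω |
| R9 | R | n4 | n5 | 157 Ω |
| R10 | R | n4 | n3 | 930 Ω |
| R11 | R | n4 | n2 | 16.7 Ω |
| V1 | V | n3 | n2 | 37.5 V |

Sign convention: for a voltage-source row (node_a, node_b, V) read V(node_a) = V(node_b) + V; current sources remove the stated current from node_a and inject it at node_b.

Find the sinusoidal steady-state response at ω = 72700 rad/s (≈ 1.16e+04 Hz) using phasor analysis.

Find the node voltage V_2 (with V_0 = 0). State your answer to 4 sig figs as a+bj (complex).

Element admittances at ω=72700 rad/s:
  I1: injects 0.0406 A into n8 (from n7)
  Y(R1) = 0.002841+0.000j S between n0,n2
  Y(C1) = 0.000+2.028j S between n7,n4
  Y(L1) = 0.000-0.0006196j S between n4,n6
  Y(R2) = 0.0001441+0.000j S between n6,n1
  Y(R3) = 0.1183+0.000j S between n1,n3
  Y(L2) = 0.000-0.03536j S between n8,n4
  Y(R4) = 0.003484+0.000j S between n4,n8
  Y(R5) = 0.0008000+0.000j S between n1,n0
  Y(C2) = 0.000+0.2428j S between n4,n6
  Y(R6) = 0.6329+0.000j S between n4,n7
  I2: injects 0.0905 A into n2 (from n7)
  Y(L3) = 0.000-0.03010j S between n7,n1
  Y(R7) = 0.9524+0.000j S between n7,n1
  Y(R8) = 0.08333+0.000j S between n1,n5
  Y(R9) = 0.006369+0.000j S between n4,n5
  Y(R10) = 0.001075+0.000j S between n4,n3
  Y(R11) = 0.05988+0.000j S between n4,n2
  V1: constraint V(n3)−V(n2) = 37.5
Assemble and solve the 9×9 MNA system:
  V(n1)=19.48-0.1371j  V(n2)=-5.487+0.03861j  V(n3)=32.01+0.03861j  V(n4)=17.76+0.3816j  V(n5)=19.36-0.1003j  V(n6)=17.76+0.3805j  V(n7)=17.96-0.2106j  V(n8)=17.87+1.519j
  i(V1)=-1.498-0.02043j

-5.487+0.03861j V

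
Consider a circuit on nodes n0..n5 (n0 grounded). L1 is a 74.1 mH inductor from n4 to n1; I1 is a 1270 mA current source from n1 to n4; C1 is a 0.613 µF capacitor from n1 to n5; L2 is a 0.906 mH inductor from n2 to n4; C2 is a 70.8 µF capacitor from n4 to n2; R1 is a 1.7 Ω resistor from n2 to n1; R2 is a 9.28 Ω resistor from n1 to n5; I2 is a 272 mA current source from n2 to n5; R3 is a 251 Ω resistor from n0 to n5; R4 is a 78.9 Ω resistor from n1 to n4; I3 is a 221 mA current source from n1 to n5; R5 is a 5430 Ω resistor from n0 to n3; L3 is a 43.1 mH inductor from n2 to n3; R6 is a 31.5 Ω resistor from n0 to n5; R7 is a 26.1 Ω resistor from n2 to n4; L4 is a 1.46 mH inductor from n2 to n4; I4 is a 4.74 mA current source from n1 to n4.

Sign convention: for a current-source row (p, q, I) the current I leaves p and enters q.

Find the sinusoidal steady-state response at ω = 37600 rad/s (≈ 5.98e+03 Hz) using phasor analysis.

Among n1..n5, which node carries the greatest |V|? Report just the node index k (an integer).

1

Element admittances at ω=37600 rad/s:
  Y(L1) = 0.000-0.0003589j S between n4,n1
  I1: injects 1.27 A into n4 (from n1)
  Y(C1) = 0.000+0.02305j S between n1,n5
  Y(L2) = 0.000-0.02936j S between n2,n4
  Y(C2) = 0.000+2.662j S between n4,n2
  Y(R1) = 0.5882+0.000j S between n2,n1
  Y(R2) = 0.1078+0.000j S between n1,n5
  I2: injects 0.272 A into n5 (from n2)
  Y(R3) = 0.003984+0.000j S between n0,n5
  Y(R4) = 0.01267+0.000j S between n1,n4
  I3: injects 0.221 A into n5 (from n1)
  Y(R5) = 0.0001842+0.000j S between n0,n3
  Y(L3) = 0.000-0.0006171j S between n2,n3
  Y(R6) = 0.03175+0.000j S between n0,n5
  Y(R7) = 0.03831+0.000j S between n2,n4
  Y(L4) = 0.000-0.01822j S between n2,n4
  I4: injects 0.00474 A into n4 (from n1)
Assemble and solve the 5×5 MNA system:
  V(n1)=-4.360+0.9242j  V(n2)=-2.691+0.9348j  V(n3)=-2.215+1.596j  V(n4)=-2.681+0.4554j  V(n5)=0.01142-0.008225j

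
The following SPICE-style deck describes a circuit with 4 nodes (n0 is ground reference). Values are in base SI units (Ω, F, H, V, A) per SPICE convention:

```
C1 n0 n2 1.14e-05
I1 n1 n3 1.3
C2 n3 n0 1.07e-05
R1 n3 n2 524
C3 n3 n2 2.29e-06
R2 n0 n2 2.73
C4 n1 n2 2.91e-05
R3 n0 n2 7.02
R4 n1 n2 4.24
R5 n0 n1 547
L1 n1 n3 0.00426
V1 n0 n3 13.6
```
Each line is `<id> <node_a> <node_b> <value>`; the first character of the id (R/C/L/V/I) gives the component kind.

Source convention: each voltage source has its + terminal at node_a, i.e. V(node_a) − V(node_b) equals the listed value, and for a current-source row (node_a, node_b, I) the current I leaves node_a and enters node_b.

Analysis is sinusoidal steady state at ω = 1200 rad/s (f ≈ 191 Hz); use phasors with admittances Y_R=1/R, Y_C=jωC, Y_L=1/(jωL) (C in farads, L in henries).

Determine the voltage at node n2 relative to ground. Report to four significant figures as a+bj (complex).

-3.850+0.7545j V

Element admittances at ω=1200 rad/s:
  Y(C1) = 0.000+0.01368j S between n0,n2
  I1: injects 1.3 A into n3 (from n1)
  Y(C2) = 0.000+0.01284j S between n3,n0
  Y(R1) = 0.001908+0.000j S between n3,n2
  Y(C3) = 0.000+0.002748j S between n3,n2
  Y(R2) = 0.3663+0.000j S between n0,n2
  Y(C4) = 0.000+0.03492j S between n1,n2
  Y(R3) = 0.1425+0.000j S between n0,n2
  Y(R4) = 0.2358+0.000j S between n1,n2
  Y(R5) = 0.001828+0.000j S between n0,n1
  Y(L1) = 0.000-0.1956j S between n1,n3
  V1: constraint V(n0)−V(n3) = 13.6
Assemble and solve the 4×4 MNA system:
  V(n1)=-11.73+3.445j  V(n2)=-3.850+0.7545j  V(n3)=-13.60+0.000j
  i(V1)=-1.990+0.1629j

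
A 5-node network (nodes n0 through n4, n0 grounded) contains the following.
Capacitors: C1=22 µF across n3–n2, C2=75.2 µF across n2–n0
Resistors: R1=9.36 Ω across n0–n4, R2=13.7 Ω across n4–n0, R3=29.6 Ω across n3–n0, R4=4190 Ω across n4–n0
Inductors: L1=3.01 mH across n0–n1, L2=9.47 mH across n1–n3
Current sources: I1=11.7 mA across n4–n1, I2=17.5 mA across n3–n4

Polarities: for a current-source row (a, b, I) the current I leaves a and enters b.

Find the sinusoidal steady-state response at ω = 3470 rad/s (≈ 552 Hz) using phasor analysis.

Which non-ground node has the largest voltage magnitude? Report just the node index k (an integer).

3

Element admittances at ω=3470 rad/s:
  Y(C1) = 0.000+0.07634j S between n3,n2
  Y(R1) = 0.1068+0.000j S between n0,n4
  Y(R2) = 0.07299+0.000j S between n4,n0
  Y(L1) = 0.000-0.09574j S between n0,n1
  I1: injects 0.0117 A into n1 (from n4)
  Y(C2) = 0.000+0.2609j S between n2,n0
  Y(R3) = 0.03378+0.000j S between n3,n0
  Y(L2) = 0.000-0.03043j S between n1,n3
  Y(R4) = 0.0002387+0.000j S between n4,n0
  I2: injects 0.0175 A into n4 (from n3)
Assemble and solve the 4×4 MNA system:
  V(n1)=-0.04911+0.1450j  V(n2)=-0.04609+0.04907j  V(n3)=-0.2036+0.2168j  V(n4)=0.03221+0.000j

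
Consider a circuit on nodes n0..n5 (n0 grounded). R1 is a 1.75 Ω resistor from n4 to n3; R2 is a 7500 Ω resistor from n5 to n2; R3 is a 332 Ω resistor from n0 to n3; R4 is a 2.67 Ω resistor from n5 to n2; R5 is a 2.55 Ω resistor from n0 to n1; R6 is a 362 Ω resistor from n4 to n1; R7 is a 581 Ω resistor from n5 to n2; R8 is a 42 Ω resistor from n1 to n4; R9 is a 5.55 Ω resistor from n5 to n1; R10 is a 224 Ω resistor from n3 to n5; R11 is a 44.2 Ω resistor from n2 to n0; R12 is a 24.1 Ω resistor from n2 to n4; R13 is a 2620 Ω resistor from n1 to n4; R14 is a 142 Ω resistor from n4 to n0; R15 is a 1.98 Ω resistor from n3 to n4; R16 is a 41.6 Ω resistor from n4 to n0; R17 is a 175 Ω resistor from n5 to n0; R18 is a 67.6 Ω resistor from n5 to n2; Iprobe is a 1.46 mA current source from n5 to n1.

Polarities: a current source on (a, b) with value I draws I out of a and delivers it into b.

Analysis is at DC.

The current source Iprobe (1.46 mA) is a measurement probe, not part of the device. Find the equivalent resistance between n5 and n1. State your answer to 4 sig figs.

R_eq = 4.418 Ω

Apply KCL at each of the 5 non-ground nodes and solve the resulting linear system.
Node n1: branches {R5, R6, R8, R9, R13, Iprobe} → V_1 = 0.0005736
Node n2: branches {R2, R4, R7, R11, R12, R18} → V_2 = -0.005243
Node n3: branches {R1, R3, R10, R15} → V_3 = -0.002143
Node n4: branches {R1, R6, R8, R12, R13, R14, R15, R16} → V_4 = -0.002133
Node n5: branches {R2, R4, R7, R9, R10, R17, R18, Iprobe} → V_5 = -0.005876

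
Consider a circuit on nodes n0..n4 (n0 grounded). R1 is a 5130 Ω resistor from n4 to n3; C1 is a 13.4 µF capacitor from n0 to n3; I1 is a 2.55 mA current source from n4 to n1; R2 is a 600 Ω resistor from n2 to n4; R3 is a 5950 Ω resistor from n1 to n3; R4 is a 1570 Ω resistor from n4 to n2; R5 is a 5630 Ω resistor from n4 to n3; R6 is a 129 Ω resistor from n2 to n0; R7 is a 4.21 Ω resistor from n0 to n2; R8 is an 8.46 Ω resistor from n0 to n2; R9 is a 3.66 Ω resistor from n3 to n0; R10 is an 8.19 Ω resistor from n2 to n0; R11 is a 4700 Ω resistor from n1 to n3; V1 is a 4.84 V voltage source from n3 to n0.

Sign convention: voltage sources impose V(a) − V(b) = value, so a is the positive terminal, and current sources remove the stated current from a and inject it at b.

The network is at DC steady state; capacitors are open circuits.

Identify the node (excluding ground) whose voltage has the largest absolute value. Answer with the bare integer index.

1

Element admittances at DC:
  Y(R1) = 0.0001949 S between n4,n3
  Y(C1) = 0.000 S between n0,n3
  I1: injects 0.00255 A into n1 (from n4)
  Y(R2) = 0.001667 S between n2,n4
  Y(R3) = 0.0001681 S between n1,n3
  Y(R4) = 0.0006369 S between n4,n2
  Y(R5) = 0.0001776 S between n4,n3
  Y(R6) = 0.007752 S between n2,n0
  Y(R7) = 0.2375 S between n0,n2
  Y(R8) = 0.1182 S between n0,n2
  Y(R9) = 0.2732 S between n3,n0
  Y(R10) = 0.1221 S between n2,n0
  Y(R11) = 0.0002128 S between n1,n3
  V1: constraint V(n3)−V(n0) = 4.84
Assemble and solve the 5×5 MNA system:
  V(n1)=11.54  V(n2)=-0.001323  V(n3)=4.840  V(n4)=-0.2802
  i(V1)=-1.322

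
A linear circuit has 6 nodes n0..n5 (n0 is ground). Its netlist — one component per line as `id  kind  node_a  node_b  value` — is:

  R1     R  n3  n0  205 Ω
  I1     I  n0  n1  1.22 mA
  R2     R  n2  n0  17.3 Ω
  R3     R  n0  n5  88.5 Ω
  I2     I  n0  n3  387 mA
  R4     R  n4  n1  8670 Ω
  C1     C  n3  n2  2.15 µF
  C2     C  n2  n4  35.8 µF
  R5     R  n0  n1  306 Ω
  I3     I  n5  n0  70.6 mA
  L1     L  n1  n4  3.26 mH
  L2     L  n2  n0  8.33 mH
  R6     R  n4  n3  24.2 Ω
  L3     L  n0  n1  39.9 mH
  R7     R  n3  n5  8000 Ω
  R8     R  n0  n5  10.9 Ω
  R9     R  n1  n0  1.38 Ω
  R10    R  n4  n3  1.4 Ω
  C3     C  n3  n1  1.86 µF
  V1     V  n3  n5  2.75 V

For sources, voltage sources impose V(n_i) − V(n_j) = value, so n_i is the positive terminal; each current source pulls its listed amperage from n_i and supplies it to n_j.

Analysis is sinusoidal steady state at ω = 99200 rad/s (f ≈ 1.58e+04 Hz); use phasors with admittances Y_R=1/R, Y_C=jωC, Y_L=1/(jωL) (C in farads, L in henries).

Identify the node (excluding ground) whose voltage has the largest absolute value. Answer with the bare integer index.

MNA unknowns: 5 node voltages V₁..V_5 plus 1 source current (V1)
R1: Y=0.004878+0.000j on G[3,0]
I1: z[0]−=0.00122, z[1]+=0.00122
R2: Y=0.05780+0.000j on G[2,0]
R3: Y=0.01130+0.000j on G[0,5]
I2: z[0]−=0.387, z[3]+=0.387
R4: Y=0.0001153+0.000j on G[4,1]
C1: Y=0.000+0.2133j on G[3,2]
C2: Y=0.000+3.551j on G[2,4]
R5: Y=0.003268+0.000j on G[0,1]
I3: z[5]−=0.0706, z[0]+=0.0706
L1: Y=0.000-0.003092j on G[1,4]
L2: Y=0.000-0.001210j on G[2,0]
R6: Y=0.04132+0.000j on G[4,3]
L3: Y=0.000-0.0002526j on G[0,1]
R7: Y=0.0001250+0.000j on G[3,5]
R8: Y=0.09174+0.000j on G[0,5]
R9: Y=0.7246+0.000j on G[1,0]
R10: Y=0.7143+0.000j on G[4,3]
C3: Y=0.000+0.1845j on G[3,1]
V1: row V3−V5=2.75, i_V1 at 3,5
solve → V1=0.4403+0.3192j, V2=1.666-1.298j, V3=1.720-1.438j, V4=1.641-1.316j, V5=-1.030-1.438j
aux → i_V1=-0.03585-0.1482j

3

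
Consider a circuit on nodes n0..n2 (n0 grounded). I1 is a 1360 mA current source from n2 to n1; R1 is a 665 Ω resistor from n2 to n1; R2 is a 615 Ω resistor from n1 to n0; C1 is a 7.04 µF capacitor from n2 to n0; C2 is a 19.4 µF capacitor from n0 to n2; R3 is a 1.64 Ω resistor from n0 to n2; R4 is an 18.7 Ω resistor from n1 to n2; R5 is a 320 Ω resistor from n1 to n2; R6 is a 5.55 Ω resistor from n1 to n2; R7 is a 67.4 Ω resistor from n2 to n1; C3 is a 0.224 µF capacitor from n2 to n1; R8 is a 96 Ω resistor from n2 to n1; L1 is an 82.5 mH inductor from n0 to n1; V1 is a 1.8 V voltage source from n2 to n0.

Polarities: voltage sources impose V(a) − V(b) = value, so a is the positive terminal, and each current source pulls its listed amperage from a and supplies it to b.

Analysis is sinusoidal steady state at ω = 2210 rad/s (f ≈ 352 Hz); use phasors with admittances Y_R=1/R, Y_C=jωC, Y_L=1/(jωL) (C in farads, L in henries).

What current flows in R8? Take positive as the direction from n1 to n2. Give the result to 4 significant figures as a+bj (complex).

Element admittances at ω=2210 rad/s:
  I1: injects 1.36 A into n1 (from n2)
  Y(R1) = 0.001504+0.000j S between n2,n1
  Y(R2) = 0.001626+0.000j S between n1,n0
  Y(C1) = 0.000+0.01556j S between n2,n0
  Y(C2) = 0.000+0.04287j S between n0,n2
  Y(R3) = 0.6098+0.000j S between n0,n2
  Y(R4) = 0.05348+0.000j S between n1,n2
  Y(R5) = 0.003125+0.000j S between n1,n2
  Y(R6) = 0.1802+0.000j S between n1,n2
  Y(R7) = 0.01484+0.000j S between n2,n1
  Y(C3) = 0.000+0.0004950j S between n2,n1
  Y(R8) = 0.01042+0.000j S between n2,n1
  Y(L1) = 0.000-0.005485j S between n0,n1
  V1: constraint V(n2)−V(n0) = 1.8
Assemble and solve the 3×3 MNA system:
  V(n1)=6.915+0.1335j  V(n2)=1.800+0.000j
  i(V1)=-1.110-0.06747j

0.05328+0.001391j A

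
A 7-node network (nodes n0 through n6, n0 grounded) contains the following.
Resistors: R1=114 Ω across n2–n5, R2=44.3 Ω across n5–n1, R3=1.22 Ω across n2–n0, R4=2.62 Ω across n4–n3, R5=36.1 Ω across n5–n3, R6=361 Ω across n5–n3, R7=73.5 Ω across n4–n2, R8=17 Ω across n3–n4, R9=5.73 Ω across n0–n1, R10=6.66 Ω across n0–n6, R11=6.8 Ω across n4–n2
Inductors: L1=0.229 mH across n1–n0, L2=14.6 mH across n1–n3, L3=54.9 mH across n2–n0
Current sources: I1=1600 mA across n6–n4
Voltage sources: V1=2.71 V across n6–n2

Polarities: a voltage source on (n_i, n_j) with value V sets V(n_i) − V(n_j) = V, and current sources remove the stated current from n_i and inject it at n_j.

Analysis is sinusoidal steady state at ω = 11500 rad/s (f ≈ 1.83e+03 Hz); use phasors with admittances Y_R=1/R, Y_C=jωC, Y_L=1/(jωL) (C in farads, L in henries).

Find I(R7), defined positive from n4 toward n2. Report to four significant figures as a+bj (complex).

0.1244+0.003719j A

Apply KCL at each of the 6 non-ground nodes and solve the resulting linear system.
Node n1: branches {L1, R2, L2, R9} → V_1 = 0.1897+0.1499j
Node n2: branches {R1, R3, R7, L3, R11, V1} → V_2 = -0.5125+0.04645j
Node n3: branches {R4, R5, R6, L2, R8} → V_3 = 8.337+0.4195j
Node n4: branches {R4, I1, R7, R8, R11} → V_4 = 8.634+0.3198j
Node n5: branches {R1, R2, R5, R6} → V_5 = 4.106+0.2681j
Node n6: branches {I1, R10, V1} → V_6 = 2.198+0.04645j
Source currents: i(V1)=-1.930-0.006974j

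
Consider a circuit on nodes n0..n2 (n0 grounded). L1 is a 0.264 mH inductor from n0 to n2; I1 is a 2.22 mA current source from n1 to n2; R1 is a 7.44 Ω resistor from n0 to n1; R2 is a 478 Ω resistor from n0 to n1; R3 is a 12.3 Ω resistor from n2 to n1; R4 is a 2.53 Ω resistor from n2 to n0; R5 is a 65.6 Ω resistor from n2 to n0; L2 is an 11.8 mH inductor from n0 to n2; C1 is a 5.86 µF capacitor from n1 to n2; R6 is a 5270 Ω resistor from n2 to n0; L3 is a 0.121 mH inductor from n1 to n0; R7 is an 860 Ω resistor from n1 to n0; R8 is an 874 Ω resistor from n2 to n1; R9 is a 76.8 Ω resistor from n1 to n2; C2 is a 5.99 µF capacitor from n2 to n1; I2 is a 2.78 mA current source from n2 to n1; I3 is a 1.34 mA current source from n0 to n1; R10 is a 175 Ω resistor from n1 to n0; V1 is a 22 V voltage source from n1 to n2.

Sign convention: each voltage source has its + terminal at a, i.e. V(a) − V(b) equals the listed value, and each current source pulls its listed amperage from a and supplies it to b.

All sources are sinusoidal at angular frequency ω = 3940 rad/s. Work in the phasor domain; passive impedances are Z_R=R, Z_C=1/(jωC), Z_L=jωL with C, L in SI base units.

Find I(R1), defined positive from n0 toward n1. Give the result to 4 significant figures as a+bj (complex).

-0.9826-0.2175j A

Apply KCL at each of the 2 non-ground nodes and solve the resulting linear system.
Node n1: branches {I1, R1, R2, R3, C1, L3, R7, R8, R9, C2, I2, I3, R10, V1} → V_1 = 7.311+1.619j
Node n2: branches {L1, I1, R3, R4, R5, L2, C1, R6, R8, R9, C2, I2, V1} → V_2 = -14.69+1.619j
Source currents: i(V1)=-6.542+14.08j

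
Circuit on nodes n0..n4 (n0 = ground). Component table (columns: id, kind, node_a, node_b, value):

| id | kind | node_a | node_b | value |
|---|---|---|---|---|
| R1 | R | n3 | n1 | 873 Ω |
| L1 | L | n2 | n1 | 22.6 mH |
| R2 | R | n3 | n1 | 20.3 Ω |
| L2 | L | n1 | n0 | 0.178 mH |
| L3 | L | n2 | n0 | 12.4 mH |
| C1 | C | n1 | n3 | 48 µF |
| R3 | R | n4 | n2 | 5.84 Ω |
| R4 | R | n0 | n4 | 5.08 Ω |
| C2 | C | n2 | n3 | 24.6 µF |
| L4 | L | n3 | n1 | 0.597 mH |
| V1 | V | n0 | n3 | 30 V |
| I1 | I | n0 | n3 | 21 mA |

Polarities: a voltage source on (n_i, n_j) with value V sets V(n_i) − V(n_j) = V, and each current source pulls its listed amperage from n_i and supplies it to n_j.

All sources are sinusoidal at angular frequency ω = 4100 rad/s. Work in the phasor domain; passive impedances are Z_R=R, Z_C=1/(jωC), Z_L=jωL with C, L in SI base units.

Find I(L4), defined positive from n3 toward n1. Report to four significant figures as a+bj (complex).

0.3910+10.57j A

MNA unknowns: 4 node voltages V₁..V_4 plus 1 source current (V1)
R1: Y=0.001145+0.000j on G[3,1]
L1: Y=0.000-0.01079j on G[2,1]
R2: Y=0.04926+0.000j on G[3,1]
L2: Y=0.000-1.370j on G[1,0]
L3: Y=0.000-0.01967j on G[2,0]
C1: Y=0.000+0.1968j on G[1,3]
R3: Y=0.1712+0.000j on G[4,2]
R4: Y=0.1969+0.000j on G[0,4]
C2: Y=0.000+0.1009j on G[2,3]
L4: Y=0.000-0.4085j on G[3,1]
V1: row V0−V3=30, i_V1 at 0,3
I1: z[0]−=0.021, z[3]+=0.021
solve → V1=-4.126-0.9571j, V2=-15.80-20.41j, V3=-30.00+0.000j, V4=-7.351-9.494j
aux → i_V1=-3.181+4.095j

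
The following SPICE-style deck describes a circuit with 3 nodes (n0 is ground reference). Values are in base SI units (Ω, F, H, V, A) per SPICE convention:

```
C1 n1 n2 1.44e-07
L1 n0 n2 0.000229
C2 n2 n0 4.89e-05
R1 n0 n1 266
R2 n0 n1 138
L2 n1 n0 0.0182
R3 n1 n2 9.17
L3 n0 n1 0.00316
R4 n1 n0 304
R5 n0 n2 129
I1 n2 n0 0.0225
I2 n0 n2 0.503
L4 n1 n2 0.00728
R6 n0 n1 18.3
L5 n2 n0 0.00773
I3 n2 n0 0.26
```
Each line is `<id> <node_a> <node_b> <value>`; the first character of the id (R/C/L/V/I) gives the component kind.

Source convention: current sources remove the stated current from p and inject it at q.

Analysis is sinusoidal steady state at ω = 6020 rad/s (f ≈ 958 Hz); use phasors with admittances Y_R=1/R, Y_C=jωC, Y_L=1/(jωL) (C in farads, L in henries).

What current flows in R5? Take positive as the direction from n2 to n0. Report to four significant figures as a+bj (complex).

Element admittances at ω=6020 rad/s:
  Y(C1) = 0.000+0.0008669j S between n1,n2
  Y(L1) = 0.000-0.7254j S between n0,n2
  Y(C2) = 0.000+0.2944j S between n2,n0
  Y(R1) = 0.003759+0.000j S between n0,n1
  Y(R2) = 0.007246+0.000j S between n0,n1
  Y(L2) = 0.000-0.009127j S between n1,n0
  Y(R3) = 0.1091+0.000j S between n1,n2
  Y(L3) = 0.000-0.05257j S between n0,n1
  Y(R4) = 0.003289+0.000j S between n1,n0
  Y(R5) = 0.007752+0.000j S between n0,n2
  I1: injects 0.0225 A into n0 (from n2)
  I2: injects 0.503 A into n2 (from n0)
  Y(L4) = 0.000-0.02282j S between n1,n2
  Y(R6) = 0.05464+0.000j S between n0,n1
  Y(L5) = 0.000-0.02149j S between n2,n0
  I3: injects 0.26 A into n0 (from n2)
Assemble and solve the 2×2 MNA system:
  V(n1)=-0.03318+0.2576j  V(n2)=0.05159+0.4563j

0.0004000+0.003538j A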